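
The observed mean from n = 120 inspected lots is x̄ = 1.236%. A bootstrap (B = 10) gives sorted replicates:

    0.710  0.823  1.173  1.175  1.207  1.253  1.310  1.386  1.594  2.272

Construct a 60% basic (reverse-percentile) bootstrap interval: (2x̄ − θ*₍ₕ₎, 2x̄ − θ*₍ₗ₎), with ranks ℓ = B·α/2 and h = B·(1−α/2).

(1.086, 1.649)

Percentile endpoints at ranks 2 and 8: θ*₍2₎ = 0.823, θ*₍8₎ = 1.386.
Basic interval reflects these around x̄:
  lower = 2 × 1.236 − 1.386 = 1.086
  upper = 2 × 1.236 − 0.823 = 1.649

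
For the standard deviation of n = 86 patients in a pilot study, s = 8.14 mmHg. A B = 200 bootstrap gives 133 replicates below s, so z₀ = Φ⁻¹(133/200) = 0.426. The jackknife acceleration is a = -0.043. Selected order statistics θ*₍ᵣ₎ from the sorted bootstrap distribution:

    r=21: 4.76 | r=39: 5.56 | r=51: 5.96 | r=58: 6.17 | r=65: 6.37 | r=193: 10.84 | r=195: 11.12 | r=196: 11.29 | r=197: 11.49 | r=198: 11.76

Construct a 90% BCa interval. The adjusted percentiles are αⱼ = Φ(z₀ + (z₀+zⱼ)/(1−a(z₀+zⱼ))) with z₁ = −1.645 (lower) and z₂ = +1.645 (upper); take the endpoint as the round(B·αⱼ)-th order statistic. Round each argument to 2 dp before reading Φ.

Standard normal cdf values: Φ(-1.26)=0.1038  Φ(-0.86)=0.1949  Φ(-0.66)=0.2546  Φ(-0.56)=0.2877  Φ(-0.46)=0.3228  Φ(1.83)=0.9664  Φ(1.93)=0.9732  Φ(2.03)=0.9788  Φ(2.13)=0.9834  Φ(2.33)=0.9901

Lower: z₀ + z₁ = 0.426 + (-1.645) = -1.219; 1 − a(z₀+z₁) = 1 − (-0.043)(-1.219) = 0.9476; argument = 0.426 + (-1.219)/0.9476 = -0.8604 → -0.86.
α₁ = Φ(-0.86) = 0.1949; rank = round(200 × 0.1949) = 39; θ*₍39₎ = 5.56.
Upper: z₀ + z₂ = 2.071; 1 − a(z₀+z₂) = 1.0891; argument = 2.3277 → 2.33; α₂ = 0.9901; rank = 198; θ*₍198₎ = 11.76.

(5.56, 11.76)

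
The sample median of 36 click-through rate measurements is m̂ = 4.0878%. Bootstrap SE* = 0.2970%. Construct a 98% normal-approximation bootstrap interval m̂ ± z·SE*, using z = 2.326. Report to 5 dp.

Margin = 2.326 × 0.2970 = 0.690822
Interval: 4.0878 ± 0.690822

(3.39698, 4.77862)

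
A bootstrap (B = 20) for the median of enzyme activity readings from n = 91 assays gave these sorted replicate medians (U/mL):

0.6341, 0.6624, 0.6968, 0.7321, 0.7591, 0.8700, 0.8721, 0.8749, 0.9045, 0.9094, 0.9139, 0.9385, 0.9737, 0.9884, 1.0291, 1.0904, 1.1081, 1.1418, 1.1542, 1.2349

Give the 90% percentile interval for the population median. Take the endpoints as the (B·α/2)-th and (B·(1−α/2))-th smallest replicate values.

(0.6341, 1.1542)

α = 0.10; lower rank = 20 × 0.050 = 1; upper rank = 20 × 0.950 = 19.
The 1st smallest replicate is 0.6341; the 19th is 1.1542.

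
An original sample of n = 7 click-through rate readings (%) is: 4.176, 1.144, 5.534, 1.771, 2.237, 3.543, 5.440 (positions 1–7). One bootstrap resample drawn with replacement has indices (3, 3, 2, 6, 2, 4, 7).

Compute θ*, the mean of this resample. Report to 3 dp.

Resample values: 5.534, 5.534, 1.144, 3.543, 1.144, 1.771, 5.440.
Mean = (5.534 + 5.534 + 1.144 + 3.543 + 1.144 + 1.771 + 5.440) / 7 = 24.1100 / 7 = 3.444

θ* = 3.444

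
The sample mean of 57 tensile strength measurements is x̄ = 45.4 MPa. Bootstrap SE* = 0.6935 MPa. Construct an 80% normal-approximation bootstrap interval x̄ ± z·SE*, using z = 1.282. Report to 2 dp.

(44.51, 46.29)

Margin = 1.282 × 0.6935 = 0.889
Interval: 45.4 ± 0.889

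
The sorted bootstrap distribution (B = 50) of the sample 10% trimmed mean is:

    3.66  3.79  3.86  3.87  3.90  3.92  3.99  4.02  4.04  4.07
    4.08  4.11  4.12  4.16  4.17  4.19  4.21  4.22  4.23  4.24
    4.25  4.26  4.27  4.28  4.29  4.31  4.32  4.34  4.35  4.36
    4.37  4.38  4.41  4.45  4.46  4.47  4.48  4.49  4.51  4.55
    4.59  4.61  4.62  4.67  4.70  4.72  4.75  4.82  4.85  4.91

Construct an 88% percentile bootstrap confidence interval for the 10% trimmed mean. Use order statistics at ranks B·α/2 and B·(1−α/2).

(3.86, 4.75)

α = 0.12; lower rank = 50 × 0.060 = 3; upper rank = 50 × 0.940 = 47.
The 3rd smallest replicate is 3.86; the 47th is 4.75.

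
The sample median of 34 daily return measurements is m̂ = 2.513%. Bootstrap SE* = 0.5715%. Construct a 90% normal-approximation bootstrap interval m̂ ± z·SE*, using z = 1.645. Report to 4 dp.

(1.5729, 3.4531)

Margin = 1.645 × 0.5715 = 0.94012
Interval: 2.513 ± 0.94012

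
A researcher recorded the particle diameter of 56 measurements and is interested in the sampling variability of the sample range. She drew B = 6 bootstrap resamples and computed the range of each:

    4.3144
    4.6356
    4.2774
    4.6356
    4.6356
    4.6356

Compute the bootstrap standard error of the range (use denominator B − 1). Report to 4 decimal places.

SE* = 0.1758

Bootstrap SE is the standard deviation of the 6 replicate ranges.
Mean of replicates: (4.3144 + 4.6356 + 4.2774 + 4.6356 + 4.6356 + 4.6356) / 6 = 27.13420 / 6 = 4.52237
Sum of squared deviations: (−0.20797)² + (+0.11323)² + (−0.24497)² + (+0.11323)² + (+0.11323)² + (+0.11323)² = 0.15455
Variance = 0.15455 / 5 = 0.03091
SE* = √0.03091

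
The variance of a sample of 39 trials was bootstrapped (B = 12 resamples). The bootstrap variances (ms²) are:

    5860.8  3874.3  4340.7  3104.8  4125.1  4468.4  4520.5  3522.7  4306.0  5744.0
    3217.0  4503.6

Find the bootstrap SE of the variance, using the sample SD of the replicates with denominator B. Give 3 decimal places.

SE* = 819.489

Bootstrap SE is the standard deviation of the 12 replicate variances.
Mean of replicates: (5860.8 + 3874.3 + 4340.7 + 3104.8 + 4125.1 + 4468.4 + 4520.5 + 3522.7 + 4306.0 + 5744.0 + 3217.0 + 4503.6) / 12 = 51587.9000 / 12 = 4298.9917
Sum of squared deviations: (+1561.8083)² + (−424.6917)² + (+41.7083)² + (−1194.1917)² + (−173.8917)² + (+169.4083)² + (+221.5083)² + (−776.2917)² + (+7.0083)² + (+1445.0083)² + (−1081.9917)² + (+204.6083)² = 8058742.5292
Variance = 8058742.5292 / 12 = 671561.8774
SE* = √671561.8774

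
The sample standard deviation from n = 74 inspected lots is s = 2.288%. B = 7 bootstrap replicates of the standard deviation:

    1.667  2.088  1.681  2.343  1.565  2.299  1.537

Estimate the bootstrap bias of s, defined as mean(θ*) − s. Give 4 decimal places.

bias = −0.4051

mean(θ*) = (1.667 + 2.088 + 1.681 + 2.343 + 1.565 + 2.299 + 1.537) / 7 = 1.88286
bias = 1.88286 − 2.288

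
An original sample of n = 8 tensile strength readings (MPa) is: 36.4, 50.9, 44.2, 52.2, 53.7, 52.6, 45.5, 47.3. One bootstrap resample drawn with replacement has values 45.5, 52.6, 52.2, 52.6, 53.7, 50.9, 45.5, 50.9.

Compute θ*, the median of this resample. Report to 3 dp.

θ* = 51.550

Sorted: 45.5, 45.5, 50.9, 50.9, 52.2, 52.6, 52.6, 53.7
Median = average of the two middle values = 51.550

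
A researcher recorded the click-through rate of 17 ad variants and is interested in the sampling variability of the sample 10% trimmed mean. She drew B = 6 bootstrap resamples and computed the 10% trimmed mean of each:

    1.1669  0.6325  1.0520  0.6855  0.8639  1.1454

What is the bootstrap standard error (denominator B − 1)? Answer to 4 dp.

Bootstrap SE is the standard deviation of the 6 replicate 10% trimmed means.
Mean of replicates: (1.1669 + 0.6325 + 1.0520 + 0.6855 + 0.8639 + 1.1454) / 6 = 5.54620 / 6 = 0.92437
Sum of squared deviations: (+0.24253)² + (−0.29187)² + (+0.12763)² + (−0.23887)² + (−0.06047)² + (+0.22103)² = 0.26987
Variance = 0.26987 / 5 = 0.05397
SE* = √0.05397

SE* = 0.2323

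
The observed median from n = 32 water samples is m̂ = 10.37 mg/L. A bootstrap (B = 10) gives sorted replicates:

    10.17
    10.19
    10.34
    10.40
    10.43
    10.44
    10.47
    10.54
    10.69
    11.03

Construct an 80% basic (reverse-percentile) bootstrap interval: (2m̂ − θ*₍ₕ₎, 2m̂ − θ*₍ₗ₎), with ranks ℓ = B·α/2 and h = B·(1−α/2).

(10.05, 10.57)

Percentile endpoints at ranks 1 and 9: θ*₍1₎ = 10.17, θ*₍9₎ = 10.69.
Basic interval reflects these around m̂:
  lower = 2 × 10.37 − 10.69 = 10.05
  upper = 2 × 10.37 − 10.17 = 10.57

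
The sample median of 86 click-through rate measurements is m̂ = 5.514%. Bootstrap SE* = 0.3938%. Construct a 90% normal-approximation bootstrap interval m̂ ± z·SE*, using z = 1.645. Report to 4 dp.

(4.8662, 6.1618)

Margin = 1.645 × 0.3938 = 0.64780
Interval: 5.514 ± 0.64780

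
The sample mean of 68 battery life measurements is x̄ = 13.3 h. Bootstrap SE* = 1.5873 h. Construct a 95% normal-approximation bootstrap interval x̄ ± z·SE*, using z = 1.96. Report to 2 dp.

(10.19, 16.41)

Margin = 1.96 × 1.5873 = 3.111
Interval: 13.3 ± 3.111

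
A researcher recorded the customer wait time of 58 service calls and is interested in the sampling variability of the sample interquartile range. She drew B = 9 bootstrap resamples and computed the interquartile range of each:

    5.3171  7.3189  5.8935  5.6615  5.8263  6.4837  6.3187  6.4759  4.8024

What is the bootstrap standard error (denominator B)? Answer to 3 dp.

Bootstrap SE is the standard deviation of the 9 replicate interquartile ranges.
Mean of replicates: (5.3171 + 7.3189 + 5.8935 + 5.6615 + 5.8263 + 6.4837 + 6.3187 + 6.4759 + 4.8024) / 9 = 54.09800 / 9 = 6.01089
Sum of squared deviations: (−0.69379)² + (+1.30801)² + (−0.11739)² + (−0.34939)² + (−0.18459)² + (+0.47281)² + (+0.30781)² + (+0.46501)² + (−1.20849)² = 4.35714
Variance = 4.35714 / 9 = 0.48413
SE* = √0.48413

SE* = 0.696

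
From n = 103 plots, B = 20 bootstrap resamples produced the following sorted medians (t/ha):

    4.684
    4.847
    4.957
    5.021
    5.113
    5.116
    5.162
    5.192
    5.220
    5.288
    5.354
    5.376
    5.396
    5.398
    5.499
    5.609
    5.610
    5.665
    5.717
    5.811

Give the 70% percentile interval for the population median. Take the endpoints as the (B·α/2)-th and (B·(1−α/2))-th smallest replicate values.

α = 0.30; lower rank = 20 × 0.150 = 3; upper rank = 20 × 0.850 = 17.
The 3rd smallest replicate is 4.957; the 17th is 5.610.

(4.957, 5.610)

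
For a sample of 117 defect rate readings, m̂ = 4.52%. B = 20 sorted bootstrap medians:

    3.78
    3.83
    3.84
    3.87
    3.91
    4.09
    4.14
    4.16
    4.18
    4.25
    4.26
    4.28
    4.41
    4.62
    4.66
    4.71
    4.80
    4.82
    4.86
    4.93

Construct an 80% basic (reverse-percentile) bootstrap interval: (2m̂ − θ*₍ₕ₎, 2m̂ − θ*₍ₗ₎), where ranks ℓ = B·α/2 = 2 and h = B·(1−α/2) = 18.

Percentile endpoints at ranks 2 and 18: θ*₍2₎ = 3.83, θ*₍18₎ = 4.82.
Basic interval reflects these around m̂:
  lower = 2 × 4.52 − 4.82 = 4.22
  upper = 2 × 4.52 − 3.83 = 5.21

(4.22, 5.21)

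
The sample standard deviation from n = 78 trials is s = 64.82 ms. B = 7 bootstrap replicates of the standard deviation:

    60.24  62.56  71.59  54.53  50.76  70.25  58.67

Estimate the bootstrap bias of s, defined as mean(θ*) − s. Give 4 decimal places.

mean(θ*) = (60.24 + 62.56 + 71.59 + 54.53 + 50.76 + 70.25 + 58.67) / 7 = 61.22857
bias = 61.22857 − 64.82

bias = −3.5914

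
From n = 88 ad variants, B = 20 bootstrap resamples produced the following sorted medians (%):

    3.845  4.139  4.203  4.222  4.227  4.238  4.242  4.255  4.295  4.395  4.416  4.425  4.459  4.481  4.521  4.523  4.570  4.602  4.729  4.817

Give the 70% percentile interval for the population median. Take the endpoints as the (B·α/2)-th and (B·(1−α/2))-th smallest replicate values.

(4.203, 4.570)

α = 0.30; lower rank = 20 × 0.150 = 3; upper rank = 20 × 0.850 = 17.
The 3rd smallest replicate is 4.203; the 17th is 4.570.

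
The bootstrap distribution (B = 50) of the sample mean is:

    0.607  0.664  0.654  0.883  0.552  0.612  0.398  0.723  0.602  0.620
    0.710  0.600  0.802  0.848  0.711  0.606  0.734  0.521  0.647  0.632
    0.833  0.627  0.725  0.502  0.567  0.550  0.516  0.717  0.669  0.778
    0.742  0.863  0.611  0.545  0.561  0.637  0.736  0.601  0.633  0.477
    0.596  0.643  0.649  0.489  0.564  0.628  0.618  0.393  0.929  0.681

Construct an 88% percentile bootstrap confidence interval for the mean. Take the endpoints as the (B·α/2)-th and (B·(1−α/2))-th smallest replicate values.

(0.477, 0.848)

Sorted replicates: 0.393, 0.398, 0.477, 0.489, 0.502, 0.516, 0.521, 0.545, 0.550, 0.552, 0.561, 0.564, 0.567, 0.596, 0.600, 0.601, 0.602, 0.606, 0.607, 0.611, 0.612, 0.618, 0.620, 0.627, 0.628, 0.632, 0.633, 0.637, 0.643, 0.647, 0.649, 0.654, 0.664, 0.669, 0.681, 0.710, 0.711, 0.717, 0.723, 0.725, 0.734, 0.736, 0.742, 0.778, 0.802, 0.833, 0.848, 0.863, 0.883, 0.929
α = 0.12; lower rank = 50 × 0.060 = 3; upper rank = 50 × 0.940 = 47.
The 3rd smallest replicate is 0.477; the 47th is 0.848.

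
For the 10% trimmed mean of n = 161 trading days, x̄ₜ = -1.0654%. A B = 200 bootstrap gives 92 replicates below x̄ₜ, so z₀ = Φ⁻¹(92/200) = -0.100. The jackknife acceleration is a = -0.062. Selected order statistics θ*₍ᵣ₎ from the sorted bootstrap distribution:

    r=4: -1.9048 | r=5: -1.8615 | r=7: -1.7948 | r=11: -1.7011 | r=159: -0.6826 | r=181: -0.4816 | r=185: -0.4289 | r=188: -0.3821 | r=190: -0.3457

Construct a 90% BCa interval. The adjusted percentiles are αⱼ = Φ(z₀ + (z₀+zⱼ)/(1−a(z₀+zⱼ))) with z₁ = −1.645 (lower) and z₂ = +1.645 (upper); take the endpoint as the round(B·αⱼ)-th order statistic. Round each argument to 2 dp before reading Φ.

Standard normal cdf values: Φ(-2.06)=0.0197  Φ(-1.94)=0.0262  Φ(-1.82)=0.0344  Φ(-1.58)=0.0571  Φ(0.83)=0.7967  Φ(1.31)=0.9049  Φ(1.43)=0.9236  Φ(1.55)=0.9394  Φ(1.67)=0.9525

(-1.9048, -0.4816)

Lower: z₀ + z₁ = -0.100 + (-1.645) = -1.745; 1 − a(z₀+z₁) = 1 − (-0.062)(-1.745) = 0.8918; argument = -0.100 + (-1.745)/0.8918 = -2.0567 → -2.06.
α₁ = Φ(-2.06) = 0.0197; rank = round(200 × 0.0197) = 4; θ*₍4₎ = -1.9048.
Upper: z₀ + z₂ = 1.545; 1 − a(z₀+z₂) = 1.0958; argument = 1.3099 → 1.31; α₂ = 0.9049; rank = 181; θ*₍181₎ = -0.4816.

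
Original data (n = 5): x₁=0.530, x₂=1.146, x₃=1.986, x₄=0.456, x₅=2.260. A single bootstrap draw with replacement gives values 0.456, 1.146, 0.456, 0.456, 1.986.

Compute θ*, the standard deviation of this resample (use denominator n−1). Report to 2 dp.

θ* = 0.68

Mean = 0.9000; sum of squared deviations = 1.8313
s² = 1.8313 / 4 = 0.4578
s = √0.4578 = 0.68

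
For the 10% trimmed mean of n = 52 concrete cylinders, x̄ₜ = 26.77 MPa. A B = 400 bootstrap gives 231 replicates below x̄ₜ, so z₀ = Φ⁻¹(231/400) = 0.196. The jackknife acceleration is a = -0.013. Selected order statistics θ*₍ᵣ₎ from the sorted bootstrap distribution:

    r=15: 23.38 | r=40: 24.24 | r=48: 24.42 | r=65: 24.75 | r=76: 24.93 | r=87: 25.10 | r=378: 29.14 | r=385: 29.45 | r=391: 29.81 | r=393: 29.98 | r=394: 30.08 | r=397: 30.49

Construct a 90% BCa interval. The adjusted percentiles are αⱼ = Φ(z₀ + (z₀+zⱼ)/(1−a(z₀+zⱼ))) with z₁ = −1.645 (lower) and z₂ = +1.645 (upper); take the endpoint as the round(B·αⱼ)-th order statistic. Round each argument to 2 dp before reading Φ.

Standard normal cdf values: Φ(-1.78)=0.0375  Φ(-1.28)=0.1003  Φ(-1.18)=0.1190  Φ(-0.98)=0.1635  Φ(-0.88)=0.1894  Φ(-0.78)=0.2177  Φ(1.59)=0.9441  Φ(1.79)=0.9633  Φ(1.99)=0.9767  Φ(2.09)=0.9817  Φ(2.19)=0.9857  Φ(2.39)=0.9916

(24.24, 29.81)

Lower: z₀ + z₁ = 0.196 + (-1.645) = -1.449; 1 − a(z₀+z₁) = 1 − (-0.013)(-1.449) = 0.9812; argument = 0.196 + (-1.449)/0.9812 = -1.2808 → -1.28.
α₁ = Φ(-1.28) = 0.1003; rank = round(400 × 0.1003) = 40; θ*₍40₎ = 24.24.
Upper: z₀ + z₂ = 1.841; 1 − a(z₀+z₂) = 1.0239; argument = 1.9940 → 1.99; α₂ = 0.9767; rank = 391; θ*₍391₎ = 29.81.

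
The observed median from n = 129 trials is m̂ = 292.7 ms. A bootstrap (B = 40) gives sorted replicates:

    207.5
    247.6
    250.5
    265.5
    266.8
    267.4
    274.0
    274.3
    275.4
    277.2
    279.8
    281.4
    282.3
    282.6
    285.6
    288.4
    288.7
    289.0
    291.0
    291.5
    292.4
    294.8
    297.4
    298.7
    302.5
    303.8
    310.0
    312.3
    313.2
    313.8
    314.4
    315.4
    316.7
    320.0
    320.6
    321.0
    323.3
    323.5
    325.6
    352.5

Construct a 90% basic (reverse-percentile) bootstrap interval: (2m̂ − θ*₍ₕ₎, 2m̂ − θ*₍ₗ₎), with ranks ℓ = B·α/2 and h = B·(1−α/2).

(261.9, 337.8)

Percentile endpoints at ranks 2 and 38: θ*₍2₎ = 247.6, θ*₍38₎ = 323.5.
Basic interval reflects these around m̂:
  lower = 2 × 292.7 − 323.5 = 261.9
  upper = 2 × 292.7 − 247.6 = 337.8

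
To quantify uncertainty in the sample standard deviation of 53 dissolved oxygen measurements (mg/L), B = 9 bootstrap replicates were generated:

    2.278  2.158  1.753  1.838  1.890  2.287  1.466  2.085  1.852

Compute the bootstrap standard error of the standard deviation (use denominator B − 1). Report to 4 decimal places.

SE* = 0.2695

Bootstrap SE is the standard deviation of the 9 replicate standard deviations.
Mean of replicates: (2.278 + 2.158 + 1.753 + 1.838 + 1.890 + 2.287 + 1.466 + 2.085 + 1.852) / 9 = 17.60700 / 9 = 1.95633
Sum of squared deviations: (+0.32167)² + (+0.20167)² + (−0.20333)² + (−0.11833)² + (−0.06633)² + (+0.33067)² + (−0.49033)² + (+0.12867)² + (−0.10433)² = 0.58109
Variance = 0.58109 / 8 = 0.07264
SE* = √0.07264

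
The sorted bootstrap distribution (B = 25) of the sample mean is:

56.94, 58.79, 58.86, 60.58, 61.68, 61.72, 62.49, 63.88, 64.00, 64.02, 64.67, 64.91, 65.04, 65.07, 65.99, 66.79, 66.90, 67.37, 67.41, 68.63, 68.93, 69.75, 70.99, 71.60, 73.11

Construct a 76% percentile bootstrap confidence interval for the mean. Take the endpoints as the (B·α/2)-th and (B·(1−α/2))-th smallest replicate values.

α = 0.24; lower rank = 25 × 0.120 = 3; upper rank = 25 × 0.880 = 22.
The 3rd smallest replicate is 58.86; the 22nd is 69.75.

(58.86, 69.75)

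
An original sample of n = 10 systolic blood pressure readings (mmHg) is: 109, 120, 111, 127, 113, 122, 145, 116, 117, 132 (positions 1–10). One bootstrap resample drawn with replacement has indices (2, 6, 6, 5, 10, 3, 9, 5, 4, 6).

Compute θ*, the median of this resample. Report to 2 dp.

Resample values: 120, 122, 122, 113, 132, 111, 117, 113, 127, 122.
Sorted: 111, 113, 113, 117, 120, 122, 122, 122, 127, 132
Median = average of the two middle values = 121.00

θ* = 121.00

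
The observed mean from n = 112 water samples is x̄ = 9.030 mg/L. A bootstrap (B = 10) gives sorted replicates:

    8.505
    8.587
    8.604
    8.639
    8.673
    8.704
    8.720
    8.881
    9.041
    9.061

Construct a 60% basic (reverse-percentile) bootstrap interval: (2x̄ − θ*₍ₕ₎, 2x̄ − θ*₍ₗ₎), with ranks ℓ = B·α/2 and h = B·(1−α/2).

Percentile endpoints at ranks 2 and 8: θ*₍2₎ = 8.587, θ*₍8₎ = 8.881.
Basic interval reflects these around x̄:
  lower = 2 × 9.030 − 8.881 = 9.179
  upper = 2 × 9.030 − 8.587 = 9.473

(9.179, 9.473)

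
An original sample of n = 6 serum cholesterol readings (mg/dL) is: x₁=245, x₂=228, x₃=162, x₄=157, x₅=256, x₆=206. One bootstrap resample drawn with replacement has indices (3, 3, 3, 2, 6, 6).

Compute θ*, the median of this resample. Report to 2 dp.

θ* = 184.00

Resample values: 162, 162, 162, 228, 206, 206.
Sorted: 162, 162, 162, 206, 206, 228
Median = average of the two middle values = 184.00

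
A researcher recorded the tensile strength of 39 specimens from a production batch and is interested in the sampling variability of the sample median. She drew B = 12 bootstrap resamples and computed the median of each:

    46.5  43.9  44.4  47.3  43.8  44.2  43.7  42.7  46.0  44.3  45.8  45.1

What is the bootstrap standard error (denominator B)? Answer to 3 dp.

SE* = 1.287

Bootstrap SE is the standard deviation of the 12 replicate medians.
Mean of replicates: (46.5 + 43.9 + 44.4 + 47.3 + 43.8 + 44.2 + 43.7 + 42.7 + 46.0 + 44.3 + 45.8 + 45.1) / 12 = 537.7000 / 12 = 44.8083
Sum of squared deviations: (+1.6917)² + (−0.9083)² + (−0.4083)² + (+2.4917)² + (−1.0083)² + (−0.6083)² + (−1.1083)² + (−2.1083)² + (+1.1917)² + (−0.5083)² + (+0.9917)² + (+0.2917)² = 19.8692
Variance = 19.8692 / 12 = 1.6558
SE* = √1.6558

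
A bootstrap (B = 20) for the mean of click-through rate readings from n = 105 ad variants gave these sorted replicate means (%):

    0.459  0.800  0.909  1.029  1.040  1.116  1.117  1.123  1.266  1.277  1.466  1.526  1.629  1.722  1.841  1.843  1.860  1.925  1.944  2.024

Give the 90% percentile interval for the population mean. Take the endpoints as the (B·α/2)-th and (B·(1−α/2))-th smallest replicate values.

(0.459, 1.944)

α = 0.10; lower rank = 20 × 0.050 = 1; upper rank = 20 × 0.950 = 19.
The 1st smallest replicate is 0.459; the 19th is 1.944.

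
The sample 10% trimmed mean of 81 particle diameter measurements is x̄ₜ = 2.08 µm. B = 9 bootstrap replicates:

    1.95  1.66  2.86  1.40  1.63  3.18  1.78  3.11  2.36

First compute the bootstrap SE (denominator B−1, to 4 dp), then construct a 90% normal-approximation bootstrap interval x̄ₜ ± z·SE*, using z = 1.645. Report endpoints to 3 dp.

Mean of replicates = 2.2144; sum of squared deviations = 3.7432; SE* = √(3.7432/8) = 0.6840
Margin = 1.645 × 0.6840 = 1.1252
Interval: 2.08 ± 1.1252

(0.955, 3.205)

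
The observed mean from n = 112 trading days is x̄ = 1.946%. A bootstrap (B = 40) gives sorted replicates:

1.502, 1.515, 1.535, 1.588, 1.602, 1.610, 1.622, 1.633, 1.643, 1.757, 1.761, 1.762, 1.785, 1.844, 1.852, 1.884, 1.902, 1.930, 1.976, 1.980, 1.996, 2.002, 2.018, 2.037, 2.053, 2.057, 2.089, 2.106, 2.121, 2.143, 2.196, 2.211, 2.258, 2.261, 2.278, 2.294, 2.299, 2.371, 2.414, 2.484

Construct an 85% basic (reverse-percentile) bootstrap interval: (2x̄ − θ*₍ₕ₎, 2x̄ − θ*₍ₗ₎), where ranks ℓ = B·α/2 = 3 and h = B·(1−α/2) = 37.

(1.593, 2.357)

Percentile endpoints at ranks 3 and 37: θ*₍3₎ = 1.535, θ*₍37₎ = 2.299.
Basic interval reflects these around x̄:
  lower = 2 × 1.946 − 2.299 = 1.593
  upper = 2 × 1.946 − 1.535 = 2.357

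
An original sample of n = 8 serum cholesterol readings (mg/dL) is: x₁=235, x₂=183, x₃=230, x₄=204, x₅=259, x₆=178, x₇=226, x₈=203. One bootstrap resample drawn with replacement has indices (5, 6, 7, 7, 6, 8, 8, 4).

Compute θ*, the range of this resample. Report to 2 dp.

θ* = 81.00

Resample values: 259, 178, 226, 226, 178, 203, 203, 204.
Range = 259 − 178 = 81.00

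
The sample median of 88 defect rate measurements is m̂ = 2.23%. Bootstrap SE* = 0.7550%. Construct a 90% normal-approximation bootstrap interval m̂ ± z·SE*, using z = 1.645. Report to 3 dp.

(0.988, 3.472)

Margin = 1.645 × 0.7550 = 1.2420
Interval: 2.23 ± 1.2420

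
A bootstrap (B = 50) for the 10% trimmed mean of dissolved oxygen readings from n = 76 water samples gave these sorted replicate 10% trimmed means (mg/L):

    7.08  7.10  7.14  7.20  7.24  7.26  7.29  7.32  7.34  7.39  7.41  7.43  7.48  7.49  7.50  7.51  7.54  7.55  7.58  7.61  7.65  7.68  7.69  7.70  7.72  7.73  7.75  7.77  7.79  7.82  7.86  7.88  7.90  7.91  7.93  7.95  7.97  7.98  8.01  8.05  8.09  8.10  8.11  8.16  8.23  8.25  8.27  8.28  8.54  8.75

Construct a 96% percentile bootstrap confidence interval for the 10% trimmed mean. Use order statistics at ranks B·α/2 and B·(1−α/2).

α = 0.04; lower rank = 50 × 0.020 = 1; upper rank = 50 × 0.980 = 49.
The 1st smallest replicate is 7.08; the 49th is 8.54.

(7.08, 8.54)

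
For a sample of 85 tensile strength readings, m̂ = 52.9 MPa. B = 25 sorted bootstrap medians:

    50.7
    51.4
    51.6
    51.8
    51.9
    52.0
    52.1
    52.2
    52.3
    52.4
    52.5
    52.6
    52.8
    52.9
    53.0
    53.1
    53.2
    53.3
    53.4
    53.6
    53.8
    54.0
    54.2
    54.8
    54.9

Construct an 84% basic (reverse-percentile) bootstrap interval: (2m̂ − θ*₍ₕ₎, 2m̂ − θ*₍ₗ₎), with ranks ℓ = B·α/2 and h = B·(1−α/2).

(51.6, 54.4)

Percentile endpoints at ranks 2 and 23: θ*₍2₎ = 51.4, θ*₍23₎ = 54.2.
Basic interval reflects these around m̂:
  lower = 2 × 52.9 − 54.2 = 51.6
  upper = 2 × 52.9 − 51.4 = 54.4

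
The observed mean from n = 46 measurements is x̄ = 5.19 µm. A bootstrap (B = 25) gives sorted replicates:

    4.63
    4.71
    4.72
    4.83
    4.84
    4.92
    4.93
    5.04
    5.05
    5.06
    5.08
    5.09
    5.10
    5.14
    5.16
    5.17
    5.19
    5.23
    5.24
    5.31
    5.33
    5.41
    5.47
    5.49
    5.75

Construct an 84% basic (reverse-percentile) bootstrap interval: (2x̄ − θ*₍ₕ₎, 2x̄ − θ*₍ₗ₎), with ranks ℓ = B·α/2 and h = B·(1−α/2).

Percentile endpoints at ranks 2 and 23: θ*₍2₎ = 4.71, θ*₍23₎ = 5.47.
Basic interval reflects these around x̄:
  lower = 2 × 5.19 − 5.47 = 4.91
  upper = 2 × 5.19 − 4.71 = 5.67

(4.91, 5.67)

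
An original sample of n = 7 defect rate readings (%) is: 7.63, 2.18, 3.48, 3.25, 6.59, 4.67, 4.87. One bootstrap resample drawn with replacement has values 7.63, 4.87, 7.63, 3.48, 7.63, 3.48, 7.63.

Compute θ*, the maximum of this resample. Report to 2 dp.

Maximum = 7.63

θ* = 7.63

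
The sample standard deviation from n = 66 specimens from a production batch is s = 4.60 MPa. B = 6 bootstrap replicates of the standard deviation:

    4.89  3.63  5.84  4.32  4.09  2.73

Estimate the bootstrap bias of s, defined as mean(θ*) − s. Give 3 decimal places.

bias = −0.350

mean(θ*) = (4.89 + 3.63 + 5.84 + 4.32 + 4.09 + 2.73) / 6 = 4.2500
bias = 4.2500 − 4.60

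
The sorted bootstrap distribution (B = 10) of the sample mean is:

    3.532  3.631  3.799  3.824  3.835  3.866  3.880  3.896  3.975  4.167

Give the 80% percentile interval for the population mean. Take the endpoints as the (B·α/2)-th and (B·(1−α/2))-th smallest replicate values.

α = 0.20; lower rank = 10 × 0.100 = 1; upper rank = 10 × 0.900 = 9.
The 1st smallest replicate is 3.532; the 9th is 3.975.

(3.532, 3.975)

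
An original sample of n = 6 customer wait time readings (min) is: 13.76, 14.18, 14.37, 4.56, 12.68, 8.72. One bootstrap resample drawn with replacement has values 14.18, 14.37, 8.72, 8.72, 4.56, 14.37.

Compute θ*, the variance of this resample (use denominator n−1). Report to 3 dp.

Mean = 10.8200; sum of squared deviations = 84.5022
s² = 84.5022 / 5 = 16.9004

θ* = 16.900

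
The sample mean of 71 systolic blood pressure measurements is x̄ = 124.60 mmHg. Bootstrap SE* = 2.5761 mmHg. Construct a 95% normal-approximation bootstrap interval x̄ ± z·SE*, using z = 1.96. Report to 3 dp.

Margin = 1.96 × 2.5761 = 5.0492
Interval: 124.60 ± 5.0492

(119.551, 129.649)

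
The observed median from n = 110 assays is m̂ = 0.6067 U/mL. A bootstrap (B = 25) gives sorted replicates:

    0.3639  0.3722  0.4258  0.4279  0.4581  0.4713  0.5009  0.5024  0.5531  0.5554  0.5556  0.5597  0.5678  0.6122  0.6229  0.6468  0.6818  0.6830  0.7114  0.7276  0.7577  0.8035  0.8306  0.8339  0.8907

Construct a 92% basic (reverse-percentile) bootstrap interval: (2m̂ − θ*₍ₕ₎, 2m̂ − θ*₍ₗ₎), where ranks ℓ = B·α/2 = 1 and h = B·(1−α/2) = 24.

Percentile endpoints at ranks 1 and 24: θ*₍1₎ = 0.3639, θ*₍24₎ = 0.8339.
Basic interval reflects these around m̂:
  lower = 2 × 0.6067 − 0.8339 = 0.3795
  upper = 2 × 0.6067 − 0.3639 = 0.8495

(0.3795, 0.8495)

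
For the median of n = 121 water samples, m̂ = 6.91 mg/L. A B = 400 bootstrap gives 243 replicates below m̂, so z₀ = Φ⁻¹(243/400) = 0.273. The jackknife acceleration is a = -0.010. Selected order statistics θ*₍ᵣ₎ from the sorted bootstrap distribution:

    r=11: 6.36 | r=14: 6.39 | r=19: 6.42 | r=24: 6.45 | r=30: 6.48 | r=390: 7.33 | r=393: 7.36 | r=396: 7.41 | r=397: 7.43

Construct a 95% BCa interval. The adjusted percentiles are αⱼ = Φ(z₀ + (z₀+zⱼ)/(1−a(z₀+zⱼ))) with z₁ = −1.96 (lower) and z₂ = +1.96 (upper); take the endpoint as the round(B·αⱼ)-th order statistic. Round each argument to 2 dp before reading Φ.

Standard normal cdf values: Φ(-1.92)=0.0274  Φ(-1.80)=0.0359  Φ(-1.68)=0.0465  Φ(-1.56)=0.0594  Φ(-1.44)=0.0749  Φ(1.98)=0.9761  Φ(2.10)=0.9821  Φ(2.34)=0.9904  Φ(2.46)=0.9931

(6.48, 7.43)

Lower: z₀ + z₁ = 0.273 + (-1.960) = -1.687; 1 − a(z₀+z₁) = 1 − (-0.010)(-1.687) = 0.9831; argument = 0.273 + (-1.687)/0.9831 = -1.4429 → -1.44.
α₁ = Φ(-1.44) = 0.0749; rank = round(400 × 0.0749) = 30; θ*₍30₎ = 6.48.
Upper: z₀ + z₂ = 2.233; 1 − a(z₀+z₂) = 1.0223; argument = 2.4572 → 2.46; α₂ = 0.9931; rank = 397; θ*₍397₎ = 7.43.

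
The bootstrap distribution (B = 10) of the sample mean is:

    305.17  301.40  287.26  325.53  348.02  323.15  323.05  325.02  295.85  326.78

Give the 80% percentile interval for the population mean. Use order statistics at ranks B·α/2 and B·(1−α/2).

Sorted replicates: 287.26, 295.85, 301.40, 305.17, 323.05, 323.15, 325.02, 325.53, 326.78, 348.02
α = 0.20; lower rank = 10 × 0.100 = 1; upper rank = 10 × 0.900 = 9.
The 1st smallest replicate is 287.26; the 9th is 326.78.

(287.26, 326.78)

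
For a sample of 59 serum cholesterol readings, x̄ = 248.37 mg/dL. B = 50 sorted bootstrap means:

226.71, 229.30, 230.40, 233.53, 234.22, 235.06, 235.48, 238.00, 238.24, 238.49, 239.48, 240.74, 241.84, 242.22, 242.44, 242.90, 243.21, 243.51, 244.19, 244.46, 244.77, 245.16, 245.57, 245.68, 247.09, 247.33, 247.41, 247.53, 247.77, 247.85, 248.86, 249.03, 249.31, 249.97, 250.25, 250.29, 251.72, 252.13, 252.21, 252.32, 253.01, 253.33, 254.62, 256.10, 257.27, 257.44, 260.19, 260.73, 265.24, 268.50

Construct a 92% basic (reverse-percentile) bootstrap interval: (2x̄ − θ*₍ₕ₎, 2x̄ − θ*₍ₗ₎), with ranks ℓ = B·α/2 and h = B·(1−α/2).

(236.01, 267.44)

Percentile endpoints at ranks 2 and 48: θ*₍2₎ = 229.30, θ*₍48₎ = 260.73.
Basic interval reflects these around x̄:
  lower = 2 × 248.37 − 260.73 = 236.01
  upper = 2 × 248.37 − 229.30 = 267.44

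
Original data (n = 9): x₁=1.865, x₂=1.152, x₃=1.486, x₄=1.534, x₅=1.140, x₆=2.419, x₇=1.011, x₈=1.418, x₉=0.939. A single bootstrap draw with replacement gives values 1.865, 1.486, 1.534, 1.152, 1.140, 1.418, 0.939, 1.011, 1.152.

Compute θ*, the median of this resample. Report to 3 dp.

θ* = 1.152

Sorted: 0.939, 1.011, 1.140, 1.152, 1.152, 1.418, 1.486, 1.534, 1.865
Median = middle value = 1.152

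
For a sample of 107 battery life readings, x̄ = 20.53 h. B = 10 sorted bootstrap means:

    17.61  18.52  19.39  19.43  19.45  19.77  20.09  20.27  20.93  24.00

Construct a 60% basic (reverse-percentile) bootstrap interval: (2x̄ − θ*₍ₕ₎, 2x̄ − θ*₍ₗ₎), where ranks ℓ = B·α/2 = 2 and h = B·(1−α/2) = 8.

(20.79, 22.54)

Percentile endpoints at ranks 2 and 8: θ*₍2₎ = 18.52, θ*₍8₎ = 20.27.
Basic interval reflects these around x̄:
  lower = 2 × 20.53 − 20.27 = 20.79
  upper = 2 × 20.53 − 18.52 = 22.54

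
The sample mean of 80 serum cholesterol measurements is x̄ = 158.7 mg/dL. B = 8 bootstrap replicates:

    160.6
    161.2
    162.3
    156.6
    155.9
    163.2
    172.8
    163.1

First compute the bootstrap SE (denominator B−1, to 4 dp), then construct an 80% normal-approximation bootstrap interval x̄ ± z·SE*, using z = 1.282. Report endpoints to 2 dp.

Mean of replicates = 161.9625; sum of squared deviations = 188.3388; SE* = √(188.3388/7) = 5.1871
Margin = 1.282 × 5.1871 = 6.650
Interval: 158.7 ± 6.650

(152.05, 165.35)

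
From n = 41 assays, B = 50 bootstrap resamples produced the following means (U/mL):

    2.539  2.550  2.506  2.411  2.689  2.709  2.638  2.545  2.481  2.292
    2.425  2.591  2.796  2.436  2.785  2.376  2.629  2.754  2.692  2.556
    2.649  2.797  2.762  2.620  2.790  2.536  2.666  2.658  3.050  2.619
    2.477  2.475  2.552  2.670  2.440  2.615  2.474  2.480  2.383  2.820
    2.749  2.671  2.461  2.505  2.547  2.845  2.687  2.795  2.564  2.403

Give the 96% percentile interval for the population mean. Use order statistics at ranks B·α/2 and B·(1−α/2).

Sorted replicates: 2.292, 2.376, 2.383, 2.403, 2.411, 2.425, 2.436, 2.440, 2.461, 2.474, 2.475, 2.477, 2.480, 2.481, 2.505, 2.506, 2.536, 2.539, 2.545, 2.547, 2.550, 2.552, 2.556, 2.564, 2.591, 2.615, 2.619, 2.620, 2.629, 2.638, 2.649, 2.658, 2.666, 2.670, 2.671, 2.687, 2.689, 2.692, 2.709, 2.749, 2.754, 2.762, 2.785, 2.790, 2.795, 2.796, 2.797, 2.820, 2.845, 3.050
α = 0.04; lower rank = 50 × 0.020 = 1; upper rank = 50 × 0.980 = 49.
The 1st smallest replicate is 2.292; the 49th is 2.845.

(2.292, 2.845)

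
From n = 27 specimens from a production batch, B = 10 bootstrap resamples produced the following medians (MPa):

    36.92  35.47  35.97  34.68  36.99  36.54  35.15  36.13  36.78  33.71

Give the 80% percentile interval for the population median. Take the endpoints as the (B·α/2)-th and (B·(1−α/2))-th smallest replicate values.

(33.71, 36.92)

Sorted replicates: 33.71, 34.68, 35.15, 35.47, 35.97, 36.13, 36.54, 36.78, 36.92, 36.99
α = 0.20; lower rank = 10 × 0.100 = 1; upper rank = 10 × 0.900 = 9.
The 1st smallest replicate is 33.71; the 9th is 36.92.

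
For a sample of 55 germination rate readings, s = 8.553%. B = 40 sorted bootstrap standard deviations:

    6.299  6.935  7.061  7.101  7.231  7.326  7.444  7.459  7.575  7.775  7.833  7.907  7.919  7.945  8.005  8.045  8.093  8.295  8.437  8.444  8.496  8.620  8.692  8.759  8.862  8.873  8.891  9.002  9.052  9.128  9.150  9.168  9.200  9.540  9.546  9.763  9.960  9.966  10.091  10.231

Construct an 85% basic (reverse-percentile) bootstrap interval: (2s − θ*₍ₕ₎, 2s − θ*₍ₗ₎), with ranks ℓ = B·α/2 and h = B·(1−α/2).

Percentile endpoints at ranks 3 and 37: θ*₍3₎ = 7.061, θ*₍37₎ = 9.960.
Basic interval reflects these around s:
  lower = 2 × 8.553 − 9.960 = 7.146
  upper = 2 × 8.553 − 7.061 = 10.045

(7.146, 10.045)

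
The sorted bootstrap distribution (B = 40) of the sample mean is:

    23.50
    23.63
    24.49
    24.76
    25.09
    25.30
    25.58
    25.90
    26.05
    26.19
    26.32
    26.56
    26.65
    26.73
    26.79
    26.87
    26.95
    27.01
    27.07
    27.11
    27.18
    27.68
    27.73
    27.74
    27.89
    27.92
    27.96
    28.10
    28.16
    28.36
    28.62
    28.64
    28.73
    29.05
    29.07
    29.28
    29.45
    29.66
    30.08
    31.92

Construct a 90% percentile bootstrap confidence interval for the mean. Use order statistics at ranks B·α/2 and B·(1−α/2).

(23.63, 29.66)

α = 0.10; lower rank = 40 × 0.050 = 2; upper rank = 40 × 0.950 = 38.
The 2nd smallest replicate is 23.63; the 38th is 29.66.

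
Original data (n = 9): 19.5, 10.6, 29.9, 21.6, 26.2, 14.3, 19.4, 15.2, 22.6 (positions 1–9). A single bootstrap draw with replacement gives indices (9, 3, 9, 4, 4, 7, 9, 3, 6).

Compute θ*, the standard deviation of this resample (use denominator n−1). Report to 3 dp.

θ* = 4.842

Resample values: 22.6, 29.9, 22.6, 21.6, 21.6, 19.4, 22.6, 29.9, 14.3.
Mean = 22.7222; sum of squared deviations = 187.5756
s² = 187.5756 / 8 = 23.4469
s = √23.4469 = 4.842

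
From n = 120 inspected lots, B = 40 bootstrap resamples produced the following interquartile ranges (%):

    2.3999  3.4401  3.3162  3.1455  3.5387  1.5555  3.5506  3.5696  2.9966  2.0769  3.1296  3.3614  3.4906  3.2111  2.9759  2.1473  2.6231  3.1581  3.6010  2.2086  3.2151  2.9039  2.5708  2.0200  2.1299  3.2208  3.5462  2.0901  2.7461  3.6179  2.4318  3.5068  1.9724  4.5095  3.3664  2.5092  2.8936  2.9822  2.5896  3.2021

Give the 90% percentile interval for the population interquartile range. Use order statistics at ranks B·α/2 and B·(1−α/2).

Sorted replicates: 1.5555, 1.9724, 2.0200, 2.0769, 2.0901, 2.1299, 2.1473, 2.2086, 2.3999, 2.4318, 2.5092, 2.5708, 2.5896, 2.6231, 2.7461, 2.8936, 2.9039, 2.9759, 2.9822, 2.9966, 3.1296, 3.1455, 3.1581, 3.2021, 3.2111, 3.2151, 3.2208, 3.3162, 3.3614, 3.3664, 3.4401, 3.4906, 3.5068, 3.5387, 3.5462, 3.5506, 3.5696, 3.6010, 3.6179, 4.5095
α = 0.10; lower rank = 40 × 0.050 = 2; upper rank = 40 × 0.950 = 38.
The 2nd smallest replicate is 1.9724; the 38th is 3.6010.

(1.9724, 3.6010)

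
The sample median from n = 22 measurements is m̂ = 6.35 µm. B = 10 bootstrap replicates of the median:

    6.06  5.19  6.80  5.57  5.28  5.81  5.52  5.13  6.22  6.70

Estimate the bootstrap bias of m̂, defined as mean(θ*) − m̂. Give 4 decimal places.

mean(θ*) = (6.06 + 5.19 + 6.80 + 5.57 + 5.28 + 5.81 + 5.52 + 5.13 + 6.22 + 6.70) / 10 = 5.82800
bias = 5.82800 − 6.35

bias = −0.5220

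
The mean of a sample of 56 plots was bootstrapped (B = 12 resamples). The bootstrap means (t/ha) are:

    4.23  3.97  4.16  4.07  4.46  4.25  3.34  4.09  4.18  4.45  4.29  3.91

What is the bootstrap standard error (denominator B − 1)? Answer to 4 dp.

Bootstrap SE is the standard deviation of the 12 replicate means.
Mean of replicates: (4.23 + 3.97 + 4.16 + 4.07 + 4.46 + 4.25 + 3.34 + 4.09 + 4.18 + 4.45 + 4.29 + 3.91) / 12 = 49.40000 / 12 = 4.11667
Sum of squared deviations: (+0.11333)² + (−0.14667)² + (+0.04333)² + (−0.04667)² + (+0.34333)² + (+0.13333)² + (−0.77667)² + (−0.02667)² + (+0.06333)² + (+0.33333)² + (+0.17333)² + (−0.20667)² = 0.96587
Variance = 0.96587 / 11 = 0.08781
SE* = √0.08781

SE* = 0.2963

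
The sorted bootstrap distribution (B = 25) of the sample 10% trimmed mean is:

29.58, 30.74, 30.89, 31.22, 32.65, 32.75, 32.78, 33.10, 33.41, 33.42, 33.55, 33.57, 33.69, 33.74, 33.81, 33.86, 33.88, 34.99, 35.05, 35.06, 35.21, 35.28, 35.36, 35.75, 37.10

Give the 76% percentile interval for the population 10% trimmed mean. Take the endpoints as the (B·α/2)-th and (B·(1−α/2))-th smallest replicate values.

α = 0.24; lower rank = 25 × 0.120 = 3; upper rank = 25 × 0.880 = 22.
The 3rd smallest replicate is 30.89; the 22nd is 35.28.

(30.89, 35.28)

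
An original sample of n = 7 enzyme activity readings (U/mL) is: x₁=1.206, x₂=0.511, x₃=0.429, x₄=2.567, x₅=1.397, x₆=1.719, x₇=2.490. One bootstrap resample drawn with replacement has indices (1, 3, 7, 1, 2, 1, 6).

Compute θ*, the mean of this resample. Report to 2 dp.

Resample values: 1.206, 0.429, 2.490, 1.206, 0.511, 1.206, 1.719.
Mean = (1.206 + 0.429 + 2.490 + 1.206 + 0.511 + 1.206 + 1.719) / 7 = 8.7670 / 7 = 1.25

θ* = 1.25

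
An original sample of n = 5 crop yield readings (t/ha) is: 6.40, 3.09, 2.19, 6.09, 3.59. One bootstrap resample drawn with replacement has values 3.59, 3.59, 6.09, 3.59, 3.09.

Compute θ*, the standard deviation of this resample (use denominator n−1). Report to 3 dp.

Mean = 3.9900; sum of squared deviations = 5.7000
s² = 5.7000 / 4 = 1.4250
s = √1.4250 = 1.194

θ* = 1.194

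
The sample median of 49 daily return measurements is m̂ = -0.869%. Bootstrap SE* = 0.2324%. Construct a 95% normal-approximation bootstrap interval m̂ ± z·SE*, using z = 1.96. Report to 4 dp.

(-1.3245, -0.4135)

Margin = 1.96 × 0.2324 = 0.45550
Interval: -0.869 ± 0.45550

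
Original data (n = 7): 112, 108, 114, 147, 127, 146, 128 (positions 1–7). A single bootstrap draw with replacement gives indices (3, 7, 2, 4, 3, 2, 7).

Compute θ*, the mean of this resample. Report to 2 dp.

Resample values: 114, 128, 108, 147, 114, 108, 128.
Mean = (114 + 128 + 108 + 147 + 114 + 108 + 128) / 7 = 847.0 / 7 = 121.00

θ* = 121.00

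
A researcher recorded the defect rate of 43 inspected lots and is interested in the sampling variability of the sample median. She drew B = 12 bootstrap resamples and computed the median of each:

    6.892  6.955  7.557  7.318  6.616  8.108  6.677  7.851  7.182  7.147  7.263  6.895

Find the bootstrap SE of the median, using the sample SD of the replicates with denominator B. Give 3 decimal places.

SE* = 0.434

Bootstrap SE is the standard deviation of the 12 replicate medians.
Mean of replicates: (6.892 + 6.955 + 7.557 + 7.318 + 6.616 + 8.108 + 6.677 + 7.851 + 7.182 + 7.147 + 7.263 + 6.895) / 12 = 86.4610 / 12 = 7.2051
Sum of squared deviations: (−0.3131)² + (−0.2501)² + (+0.3519)² + (+0.1129)² + (−0.5891)² + (+0.9029)² + (−0.5281)² + (+0.6459)² + (−0.0231)² + (−0.0581)² + (+0.0579)² + (−0.3101)² = 2.2589
Variance = 2.2589 / 12 = 0.1882
SE* = √0.1882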